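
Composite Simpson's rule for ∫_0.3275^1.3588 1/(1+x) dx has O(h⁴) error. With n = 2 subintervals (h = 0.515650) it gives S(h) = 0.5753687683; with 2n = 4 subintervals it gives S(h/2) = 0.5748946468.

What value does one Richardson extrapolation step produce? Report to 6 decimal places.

0.574863

Order 4 gives 2^r = 16 and 2^r − 1 = 15.
16 × 0.5748946468 = 9.1983143488; subtract 0.5753687683 → 8.6229455805
Divide by 2^4 − 1 = 15.
Result: 0.5748630387
Gap between inputs: 4.741e-04; correction applied: −0.0000316081.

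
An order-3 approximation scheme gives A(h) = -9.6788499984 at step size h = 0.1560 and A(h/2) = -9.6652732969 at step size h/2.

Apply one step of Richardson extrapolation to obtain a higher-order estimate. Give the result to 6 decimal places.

Error is O(h^3); halving h shrinks it by 2^3 = 8.
8 × (-9.6652732969) − (-9.6788499984) = -67.6433363768
(8 × (-9.6652732969) − (-9.6788499984))/(8 − 1) = -9.6633337681
Correction |R − A(h/2)| = 1.940e-03; gap |A(h/2) − A(h)| = 1.358e-02.

-9.663334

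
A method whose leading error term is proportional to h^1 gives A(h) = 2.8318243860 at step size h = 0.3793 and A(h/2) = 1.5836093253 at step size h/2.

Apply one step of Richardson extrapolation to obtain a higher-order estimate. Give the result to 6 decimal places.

Leading term ∝ h^1; use weight 2 = 2^1.
Top: 2(1.5836093253) − (2.8318243860) = 0.3353942646
R = 0.3353942646/1 = 0.3353942646

0.335394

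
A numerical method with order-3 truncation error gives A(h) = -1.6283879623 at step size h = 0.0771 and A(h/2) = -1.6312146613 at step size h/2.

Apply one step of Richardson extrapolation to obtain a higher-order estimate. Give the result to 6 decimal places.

-1.631618

The method has order 3: 2^3 = 8.
8·(-1.6312146613) = -13.0497172904; (-13.0497172904) − (-1.6283879623) = -11.4213293281
Denominator 8 − 1 = 7.
Extrapolated: (-11.4213293281) / 7 = -1.6316184754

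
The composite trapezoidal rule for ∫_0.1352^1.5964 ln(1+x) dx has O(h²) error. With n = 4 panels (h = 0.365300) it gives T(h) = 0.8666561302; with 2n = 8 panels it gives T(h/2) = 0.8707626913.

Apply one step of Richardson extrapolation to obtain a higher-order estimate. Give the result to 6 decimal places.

0.872132

Error is O(h^2); halving h shrinks it by 2^2 = 4.
Numerator 4 × A(h/2) − A(h) = 4 × 0.8707626913 − 0.8666561302 = 2.6163946350
(4 × 0.8707626913 − 0.8666561302)/(4 − 1) = 0.8721315450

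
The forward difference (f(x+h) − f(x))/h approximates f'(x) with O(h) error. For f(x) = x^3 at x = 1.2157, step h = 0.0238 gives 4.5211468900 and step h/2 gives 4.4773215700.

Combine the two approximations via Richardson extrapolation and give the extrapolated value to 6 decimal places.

r = 1: numerator weight 2, denominator 1.
2 × 4.4773215700 − 4.5211468900 = 4.4334962500
4.4334962500 ÷ 1 = 4.4334962500
Correction |R − A(h/2)| = 4.383e-02; gap |A(h/2) − A(h)| = 4.383e-02.

4.433496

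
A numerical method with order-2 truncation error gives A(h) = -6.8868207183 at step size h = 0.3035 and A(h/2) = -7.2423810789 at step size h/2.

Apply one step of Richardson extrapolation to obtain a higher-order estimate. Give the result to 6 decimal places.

The method has order 2: 2^2 = 4.
2^2 × A(h/2) = -28.9695243156; minus A(h) gives -22.0827035973.
R = (-22.0827035973)/3 = -7.3609011991
Shift from A(h/2): −0.1185201202.

-7.360901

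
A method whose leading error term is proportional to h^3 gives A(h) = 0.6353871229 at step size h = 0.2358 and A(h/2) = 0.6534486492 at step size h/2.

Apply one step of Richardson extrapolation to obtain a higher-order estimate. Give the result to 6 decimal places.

With r = 3 the leading error scales as h^3, so the weight is 2^3 = 8.
A(h/2) − A(h) = 0.6534486492 − 0.6353871229 = 0.0180615263
Divide by 2^3 − 1 = 7: 0.0180615263/7 = 0.0025802180
R = 0.6534486492 + 0.0025802180 = 0.6560288672
Gap between inputs: 1.806e-02; correction applied: +0.0025802180.

0.656029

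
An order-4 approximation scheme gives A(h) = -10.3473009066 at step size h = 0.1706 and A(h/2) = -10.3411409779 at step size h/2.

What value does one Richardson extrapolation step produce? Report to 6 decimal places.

-10.340730

r = 4: numerator weight 16, denominator 15.
A(h/2) − A(h) = -10.3411409779 − (-10.3473009066) = 0.0061599287
Correction (A(h/2) − A(h))/(16 − 1) = 0.0061599287/15 = 0.0004106619
R = A(h/2) + (A(h/2) − A(h))/15 = -10.3411409779 + 0.0004106619 = -10.3407303160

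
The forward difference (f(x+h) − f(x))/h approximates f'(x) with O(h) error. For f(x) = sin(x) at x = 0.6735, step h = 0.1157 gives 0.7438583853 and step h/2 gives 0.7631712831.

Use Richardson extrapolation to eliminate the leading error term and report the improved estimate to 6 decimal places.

0.782484

r = 1, so 2^r = 2.
Top: 2(0.7631712831) − (0.7438583853) = 0.7824841809
R = 0.7824841809/1 = 0.7824841809
Gap between inputs: 1.931e-02; correction applied: +0.0193128978.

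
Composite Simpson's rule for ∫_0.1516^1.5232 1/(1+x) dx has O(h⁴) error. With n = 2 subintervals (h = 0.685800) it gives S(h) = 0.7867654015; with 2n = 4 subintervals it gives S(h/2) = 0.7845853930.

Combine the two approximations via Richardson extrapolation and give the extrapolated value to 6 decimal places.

0.784440

Error is O(h^4); halving h shrinks it by 2^4 = 16.
Numerator 16 × A(h/2) − A(h) = 16 × 0.7845853930 − 0.7867654015 = 11.7666008865
R = 11.7666008865/15 = 0.7844400591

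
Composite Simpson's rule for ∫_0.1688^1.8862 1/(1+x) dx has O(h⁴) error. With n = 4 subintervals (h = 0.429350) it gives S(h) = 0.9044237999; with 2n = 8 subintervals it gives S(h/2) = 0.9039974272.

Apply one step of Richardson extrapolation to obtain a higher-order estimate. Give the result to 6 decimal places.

r = 4, so 2^r = 16.
16 × 0.9039974272 − 0.9044237999 = 13.5595350353
Divide by 2^4 − 1 = 15.
Extrapolated: 13.5595350353 / 15 = 0.9039690024
Shift from A(h/2): −0.0000284248.

0.903969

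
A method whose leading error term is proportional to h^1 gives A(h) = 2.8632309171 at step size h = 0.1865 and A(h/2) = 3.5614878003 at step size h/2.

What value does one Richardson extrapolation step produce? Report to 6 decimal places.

With r = 1 the leading error scales as h^1, so the weight is 2^1 = 2.
Weighted: 7.1229756006 − 2.8632309171 = 4.2597446835
4.2597446835 ÷ 1 = 4.2597446835

4.259745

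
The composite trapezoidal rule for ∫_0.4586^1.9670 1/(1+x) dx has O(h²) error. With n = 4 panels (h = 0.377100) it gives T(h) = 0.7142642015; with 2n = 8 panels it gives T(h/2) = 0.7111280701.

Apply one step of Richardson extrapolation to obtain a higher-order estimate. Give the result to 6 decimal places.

With r = 2 the leading error scales as h^2, so the weight is 2^2 = 4.
4·0.7111280701 − 0.7142642015 = 2.1302480789
2.1302480789 ÷ 3 = 0.7100826930
Shift from A(h/2): −0.0010453771.

0.710083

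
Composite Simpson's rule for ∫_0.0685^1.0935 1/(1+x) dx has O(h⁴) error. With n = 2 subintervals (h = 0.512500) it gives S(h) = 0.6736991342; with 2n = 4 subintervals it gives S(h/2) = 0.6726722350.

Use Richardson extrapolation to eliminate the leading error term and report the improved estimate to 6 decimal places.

0.672604

r = 4, so 2^r = 16.
16×0.6726722350 − 0.6736991342 = 10.0890566258
Denominator 16 − 1 = 15.
(16×0.6726722350 − 0.6736991342)/(16 − 1) = 0.6726037751
Gap between inputs: 1.027e-03; correction applied: −0.0000684599.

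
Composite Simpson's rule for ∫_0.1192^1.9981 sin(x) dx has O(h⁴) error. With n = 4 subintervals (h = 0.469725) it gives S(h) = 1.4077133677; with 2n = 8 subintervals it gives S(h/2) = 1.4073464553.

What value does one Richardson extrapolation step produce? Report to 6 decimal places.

Leading term ∝ h^4; use weight 16 = 2^4.
Difference of the inputs: 1.4073464553 − 1.4077133677 = -0.0003669124
Divide by 2^4 − 1 = 15: (-0.0003669124)/15 = -0.0000244608
R = 1.4073464553 − 0.0000244608 = 1.4073219945
Correction |R − A(h/2)| = 2.446e-05; gap |A(h/2) − A(h)| = 3.669e-04.

1.407322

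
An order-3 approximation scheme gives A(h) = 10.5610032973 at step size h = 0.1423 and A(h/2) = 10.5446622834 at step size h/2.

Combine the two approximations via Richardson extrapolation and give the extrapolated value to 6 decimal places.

10.542328

Order 3 gives 2^r = 8 and 2^r − 1 = 7.
8×10.5446622834 = 84.3572982672; subtract 10.5610032973 → 73.7962949699
(8×10.5446622834 − 10.5610032973)/(8 − 1) = 10.5423278528
Shift from A(h/2): −0.0023344306.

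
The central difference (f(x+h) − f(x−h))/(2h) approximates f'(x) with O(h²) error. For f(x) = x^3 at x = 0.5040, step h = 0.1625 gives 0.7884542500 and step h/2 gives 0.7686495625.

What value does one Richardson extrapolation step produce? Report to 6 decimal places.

The method has order 2: 2^2 = 4.
4×0.7686495625 = 3.0745982500; subtract 0.7884542500 → 2.2861440000
Divide by 2^2 − 1 = 3.
(4×0.7686495625 − 0.7884542500)/(4 − 1) = 0.7620480000
Gap between inputs: 1.980e-02; correction applied: −0.0066015625.

0.762048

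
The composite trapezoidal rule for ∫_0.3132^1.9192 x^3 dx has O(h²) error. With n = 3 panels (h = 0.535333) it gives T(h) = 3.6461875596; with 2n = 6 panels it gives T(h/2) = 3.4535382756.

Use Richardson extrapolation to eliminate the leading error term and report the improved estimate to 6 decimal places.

With r = 2 the leading error scales as h^2, so the weight is 2^2 = 4.
4*3.4535382756 = 13.8141531024; subtract 3.6461875596 → 10.1679655428
Denominator 4 − 1 = 3.
10.1679655428 ÷ 3 = 3.3893218476

3.389322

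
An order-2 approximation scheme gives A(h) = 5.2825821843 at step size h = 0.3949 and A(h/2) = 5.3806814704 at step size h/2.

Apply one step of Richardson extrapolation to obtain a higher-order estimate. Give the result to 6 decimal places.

5.413381

With r = 2 the leading error scales as h^2, so the weight is 2^2 = 4.
Weighted: 21.5227258816 − 5.2825821843 = 16.2401436973
R = 16.2401436973/3 = 5.4133812324
Gap between inputs: 9.810e-02; correction applied: +0.0326997620.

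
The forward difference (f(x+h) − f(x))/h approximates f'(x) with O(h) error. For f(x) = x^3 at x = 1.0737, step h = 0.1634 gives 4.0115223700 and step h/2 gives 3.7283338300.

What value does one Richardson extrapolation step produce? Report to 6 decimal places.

With r = 1 the leading error scales as h^1, so the weight is 2^1 = 2.
2 × 3.7283338300 = 7.4566676600; subtract 4.0115223700 → 3.4451452900
Divide by 2^1 − 1 = 1.
Result: 3.4451452900

3.445145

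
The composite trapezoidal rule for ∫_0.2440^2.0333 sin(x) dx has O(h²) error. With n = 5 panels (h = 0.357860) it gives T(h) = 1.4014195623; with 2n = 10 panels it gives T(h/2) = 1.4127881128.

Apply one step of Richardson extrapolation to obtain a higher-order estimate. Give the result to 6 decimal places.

1.416578

r = 2, so 2^r = 4.
Difference of the inputs: 1.4127881128 − 1.4014195623 = 0.0113685505
Divide by 2^2 − 1 = 3: 0.0113685505/3 = 0.0037895168
R = 1.4127881128 + 0.0037895168 = 1.4165776296
Correction |R − A(h/2)| = 3.790e-03; gap |A(h/2) − A(h)| = 1.137e-02.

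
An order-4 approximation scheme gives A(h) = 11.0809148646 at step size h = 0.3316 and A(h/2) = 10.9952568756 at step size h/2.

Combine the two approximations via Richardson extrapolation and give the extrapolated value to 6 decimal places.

Method order is 4; weight 2^4 = 16.
16·10.9952568756 = 175.9241100096; subtract 11.0809148646 → 164.8431951450
(16·10.9952568756 − 11.0809148646)/(16 − 1) = 10.9895463430
Gap between inputs: 8.566e-02; correction applied: −0.0057105326.

10.989546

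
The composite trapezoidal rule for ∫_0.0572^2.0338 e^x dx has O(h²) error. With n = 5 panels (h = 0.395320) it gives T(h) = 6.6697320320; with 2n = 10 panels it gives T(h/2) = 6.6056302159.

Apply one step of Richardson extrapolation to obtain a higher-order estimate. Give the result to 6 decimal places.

6.584263

Error is O(h^2); halving h shrinks it by 2^2 = 4.
Top: 4(6.6056302159) − (6.6697320320) = 19.7527888316
Extrapolated: 19.7527888316 / 3 = 6.5842629439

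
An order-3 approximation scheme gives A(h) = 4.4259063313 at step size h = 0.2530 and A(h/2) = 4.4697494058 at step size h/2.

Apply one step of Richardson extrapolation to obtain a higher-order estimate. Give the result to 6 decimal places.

Error is O(h^3); halving h shrinks it by 2^3 = 8.
8*4.4697494058 − 4.4259063313 = 31.3320889151
Denominator 8 − 1 = 7.
So the Richardson estimate is 4.4760127022.

4.476013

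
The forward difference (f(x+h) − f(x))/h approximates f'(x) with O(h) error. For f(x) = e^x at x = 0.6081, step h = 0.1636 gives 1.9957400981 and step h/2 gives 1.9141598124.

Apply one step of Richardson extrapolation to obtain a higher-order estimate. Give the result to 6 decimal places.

With r = 1 the leading error scales as h^1, so the weight is 2^1 = 2.
Top: 2(1.9141598124) − (1.9957400981) = 1.8325795267
(2×1.9141598124 − 1.9957400981)/(2 − 1) = 1.8325795267
Gap between inputs: 8.158e-02; correction applied: −0.0815802857.

1.832580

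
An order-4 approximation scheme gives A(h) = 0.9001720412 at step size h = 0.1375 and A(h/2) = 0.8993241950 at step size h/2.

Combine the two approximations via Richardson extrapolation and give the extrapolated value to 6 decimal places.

Leading term ∝ h^4; use weight 16 = 2^4.
Weighted: 14.3891871200 − 0.9001720412 = 13.4890150788
Extrapolated: 13.4890150788 / 15 = 0.8992676719

0.899268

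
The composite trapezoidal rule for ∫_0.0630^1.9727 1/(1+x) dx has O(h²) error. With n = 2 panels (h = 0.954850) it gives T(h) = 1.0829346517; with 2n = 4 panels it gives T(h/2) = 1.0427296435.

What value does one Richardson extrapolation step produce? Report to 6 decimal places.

The method has order 2: 2^2 = 4.
4·1.0427296435 = 4.1709185740; subtract 1.0829346517 → 3.0879839223
(4·1.0427296435 − 1.0829346517)/(4 − 1) = 1.0293279741

1.029328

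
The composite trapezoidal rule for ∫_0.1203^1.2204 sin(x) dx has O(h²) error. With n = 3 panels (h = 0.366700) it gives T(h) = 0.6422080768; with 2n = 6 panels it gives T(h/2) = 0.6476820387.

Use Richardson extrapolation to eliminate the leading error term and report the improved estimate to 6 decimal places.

0.649507

Leading term ∝ h^2; use weight 4 = 2^2.
4*0.6476820387 − 0.6422080768 = 1.9485200780
1.9485200780 ÷ 3 = 0.6495066927
Correction |R − A(h/2)| = 1.825e-03; gap |A(h/2) − A(h)| = 5.474e-03.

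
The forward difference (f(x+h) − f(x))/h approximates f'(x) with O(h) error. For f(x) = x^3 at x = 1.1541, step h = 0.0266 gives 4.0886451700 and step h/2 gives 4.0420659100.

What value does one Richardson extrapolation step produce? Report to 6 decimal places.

Method order is 1; weight 2^1 = 2.
Numerator 2*A(h/2) − A(h) = 2*4.0420659100 − 4.0886451700 = 3.9954866500
Denominator 2 − 1 = 1.
R = 3.9954866500/1 = 3.9954866500

3.995487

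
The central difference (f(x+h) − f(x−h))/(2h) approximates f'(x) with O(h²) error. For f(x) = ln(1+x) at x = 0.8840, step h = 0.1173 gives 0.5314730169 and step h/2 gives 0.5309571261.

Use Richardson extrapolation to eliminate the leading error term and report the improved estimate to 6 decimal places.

0.530785

Error is O(h^2); halving h shrinks it by 2^2 = 4.
4·0.5309571261 − 0.5314730169 = 1.5923554875
Divide by 2^2 − 1 = 3.
R = 1.5923554875/3 = 0.5307851625
Gap between inputs: 5.159e-04; correction applied: −0.0001719636.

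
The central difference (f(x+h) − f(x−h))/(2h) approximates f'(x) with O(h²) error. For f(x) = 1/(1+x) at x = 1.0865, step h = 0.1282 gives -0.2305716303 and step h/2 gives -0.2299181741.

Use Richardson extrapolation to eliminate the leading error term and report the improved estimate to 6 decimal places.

With r = 2 the leading error scales as h^2, so the weight is 2^2 = 4.
Weighted: (-0.9196726964) − (-0.2305716303) = -0.6891010661
(-0.6891010661) ÷ 3 = -0.2297003554
Gap between inputs: 6.535e-04; correction applied: +0.0002178187.

-0.229700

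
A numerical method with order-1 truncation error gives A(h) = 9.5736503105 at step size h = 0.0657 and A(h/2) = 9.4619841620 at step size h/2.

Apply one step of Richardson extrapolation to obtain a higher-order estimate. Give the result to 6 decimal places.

With r = 1 the leading error scales as h^1, so the weight is 2^1 = 2.
A(h/2) − A(h) = 9.4619841620 − 9.5736503105 = -0.1116661485
Correction (A(h/2) − A(h))/(2 − 1) = (-0.1116661485)/1 = -0.1116661485
R = 9.4619841620 − 0.1116661485 = 9.3503180135
Correction |R − A(h/2)| = 1.117e-01; gap |A(h/2) − A(h)| = 1.117e-01.

9.350318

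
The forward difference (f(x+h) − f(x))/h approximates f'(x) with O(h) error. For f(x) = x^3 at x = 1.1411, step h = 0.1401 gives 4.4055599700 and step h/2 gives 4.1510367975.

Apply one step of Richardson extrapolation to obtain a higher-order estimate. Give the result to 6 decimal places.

3.896514

r = 1: numerator weight 2, denominator 1.
Top: 2(4.1510367975) − (4.4055599700) = 3.8965136250
Divide by 2^1 − 1 = 1.
R = 3.8965136250/1 = 3.8965136250
Correction |R − A(h/2)| = 2.545e-01; gap |A(h/2) − A(h)| = 2.545e-01.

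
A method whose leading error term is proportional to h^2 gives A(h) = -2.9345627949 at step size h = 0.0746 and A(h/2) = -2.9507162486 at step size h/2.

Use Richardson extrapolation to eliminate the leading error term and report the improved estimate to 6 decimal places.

-2.956101

Leading term ∝ h^2; use weight 4 = 2^2.
4*(-2.9507162486) − (-2.9345627949) = -8.8683021995
Denominator 4 − 1 = 3.
R = (-8.8683021995)/3 = -2.9561007332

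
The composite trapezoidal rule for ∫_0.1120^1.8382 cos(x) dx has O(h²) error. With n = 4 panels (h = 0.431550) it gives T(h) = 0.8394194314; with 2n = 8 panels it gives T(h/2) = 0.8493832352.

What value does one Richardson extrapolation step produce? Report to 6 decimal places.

Order 2 gives 2^r = 4 and 2^r − 1 = 3.
Weighted: 3.3975329408 − 0.8394194314 = 2.5581135094
R = 2.5581135094/3 = 0.8527045031

0.852705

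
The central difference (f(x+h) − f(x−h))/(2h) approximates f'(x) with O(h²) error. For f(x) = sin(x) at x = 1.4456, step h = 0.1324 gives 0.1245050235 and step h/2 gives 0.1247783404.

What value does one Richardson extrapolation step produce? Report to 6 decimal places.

0.124869

Order 2 gives 2^r = 4 and 2^r − 1 = 3.
Difference of the inputs: 0.1247783404 − 0.1245050235 = 0.0002733169
Correction (A(h/2) − A(h))/(4 − 1) = 0.0002733169/3 = 0.0000911056
R = 0.1247783404 + 0.0000911056 = 0.1248694460
Shift from A(h/2): +0.0000911056.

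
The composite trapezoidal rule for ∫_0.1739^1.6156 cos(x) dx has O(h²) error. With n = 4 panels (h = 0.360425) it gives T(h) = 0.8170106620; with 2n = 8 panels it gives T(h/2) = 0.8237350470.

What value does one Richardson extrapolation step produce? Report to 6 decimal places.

0.825977

The method has order 2: 2^2 = 4.
2^2·A(h/2) = 3.2949401880; minus A(h) gives 2.4779295260.
Denominator 4 − 1 = 3.
R = 2.4779295260/3 = 0.8259765087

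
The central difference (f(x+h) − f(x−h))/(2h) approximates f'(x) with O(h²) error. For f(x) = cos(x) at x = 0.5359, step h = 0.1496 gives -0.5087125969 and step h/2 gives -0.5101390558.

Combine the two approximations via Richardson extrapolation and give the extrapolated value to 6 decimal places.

The method has order 2: 2^2 = 4.
4×(-0.5101390558) − (-0.5087125969) = -1.5318436263
(-1.5318436263) ÷ 3 = -0.5106145421
Correction |R − A(h/2)| = 4.755e-04; gap |A(h/2) − A(h)| = 1.426e-03.

-0.510615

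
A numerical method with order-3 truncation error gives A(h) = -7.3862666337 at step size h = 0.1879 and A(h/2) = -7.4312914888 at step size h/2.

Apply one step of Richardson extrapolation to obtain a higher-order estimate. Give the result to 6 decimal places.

-7.437724

Leading term ∝ h^3; use weight 8 = 2^3.
Numerator 8 × A(h/2) − A(h) = 8 × (-7.4312914888) − (-7.3862666337) = -52.0640652767
Divide by 2^3 − 1 = 7.
So the Richardson estimate is -7.4377236110.
Shift from A(h/2): −0.0064321222.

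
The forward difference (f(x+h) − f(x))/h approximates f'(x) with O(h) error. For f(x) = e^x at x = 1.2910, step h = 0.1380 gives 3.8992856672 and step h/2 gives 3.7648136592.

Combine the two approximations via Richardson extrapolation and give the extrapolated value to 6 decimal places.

With r = 1 the leading error scales as h^1, so the weight is 2^1 = 2.
2*3.7648136592 = 7.5296273184; 7.5296273184 − 3.8992856672 = 3.6303416512
3.6303416512 ÷ 1 = 3.6303416512

3.630342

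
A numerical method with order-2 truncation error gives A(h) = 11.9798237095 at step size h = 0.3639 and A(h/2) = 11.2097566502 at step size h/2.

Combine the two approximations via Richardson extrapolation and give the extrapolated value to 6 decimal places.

10.953068

r = 2: numerator weight 4, denominator 3.
4 × 11.2097566502 = 44.8390266008; 44.8390266008 − 11.9798237095 = 32.8592028913
Divide by 2^2 − 1 = 3.
Result: 10.9530676304
Shift from A(h/2): −0.2566890198.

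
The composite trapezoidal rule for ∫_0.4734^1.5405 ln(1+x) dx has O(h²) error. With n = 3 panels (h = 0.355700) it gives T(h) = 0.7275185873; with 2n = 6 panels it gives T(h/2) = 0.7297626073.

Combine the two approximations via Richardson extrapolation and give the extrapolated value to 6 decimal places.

0.730511

With r = 2 the leading error scales as h^2, so the weight is 2^2 = 4.
4×0.7297626073 = 2.9190504292; subtract 0.7275185873 → 2.1915318419
(4×0.7297626073 − 0.7275185873)/(4 − 1) = 0.7305106140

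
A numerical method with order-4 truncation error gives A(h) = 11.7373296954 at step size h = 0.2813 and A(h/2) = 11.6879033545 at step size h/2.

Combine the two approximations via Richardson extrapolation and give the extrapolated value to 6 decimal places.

Method order is 4; weight 2^4 = 16.
Weighted: 187.0064536720 − 11.7373296954 = 175.2691239766
Divide by 2^4 − 1 = 15.
So the Richardson estimate is 11.6846082651.

11.684608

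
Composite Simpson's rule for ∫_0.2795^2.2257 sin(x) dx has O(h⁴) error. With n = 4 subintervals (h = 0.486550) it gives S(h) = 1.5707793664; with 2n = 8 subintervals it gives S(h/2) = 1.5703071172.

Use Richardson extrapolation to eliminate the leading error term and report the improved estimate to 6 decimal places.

Order 4 gives 2^r = 16 and 2^r − 1 = 15.
Top: 16(1.5703071172) − (1.5707793664) = 23.5541345088
R = 23.5541345088/15 = 1.5702756339

1.570276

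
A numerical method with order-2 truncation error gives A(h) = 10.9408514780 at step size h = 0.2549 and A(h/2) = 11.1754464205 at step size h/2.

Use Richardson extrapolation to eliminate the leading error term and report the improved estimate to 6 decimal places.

11.253645

r = 2: numerator weight 4, denominator 3.
2^2 × A(h/2) = 44.7017856820; minus A(h) gives 33.7609342040.
Denominator 4 − 1 = 3.
(4 × 11.1754464205 − 10.9408514780)/(4 − 1) = 11.2536447347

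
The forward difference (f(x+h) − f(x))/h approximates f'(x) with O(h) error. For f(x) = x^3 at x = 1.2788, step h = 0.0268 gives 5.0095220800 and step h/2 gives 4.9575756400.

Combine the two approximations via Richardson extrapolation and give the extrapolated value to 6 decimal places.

4.905629

Error is O(h^1); halving h shrinks it by 2^1 = 2.
2·4.9575756400 = 9.9151512800; 9.9151512800 − 5.0095220800 = 4.9056292000
Divide by 2^1 − 1 = 1.
Result: 4.9056292000
Shift from A(h/2): −0.0519464400.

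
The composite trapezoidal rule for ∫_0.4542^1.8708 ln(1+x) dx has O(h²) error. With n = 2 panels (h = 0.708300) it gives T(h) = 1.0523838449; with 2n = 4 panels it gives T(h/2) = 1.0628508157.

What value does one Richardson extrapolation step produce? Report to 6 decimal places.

1.066340

r = 2, so 2^r = 4.
4*1.0628508157 = 4.2514032628; subtract 1.0523838449 → 3.1990194179
Extrapolated: 3.1990194179 / 3 = 1.0663398060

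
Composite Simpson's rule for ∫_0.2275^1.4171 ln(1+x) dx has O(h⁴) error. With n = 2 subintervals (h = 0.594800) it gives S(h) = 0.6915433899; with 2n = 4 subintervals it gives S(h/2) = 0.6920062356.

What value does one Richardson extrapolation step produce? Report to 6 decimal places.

Method order is 4; weight 2^4 = 16.
Weighted: 11.0720997696 − 0.6915433899 = 10.3805563797
R = 10.3805563797/15 = 0.6920370920
Shift from A(h/2): +0.0000308564.

0.692037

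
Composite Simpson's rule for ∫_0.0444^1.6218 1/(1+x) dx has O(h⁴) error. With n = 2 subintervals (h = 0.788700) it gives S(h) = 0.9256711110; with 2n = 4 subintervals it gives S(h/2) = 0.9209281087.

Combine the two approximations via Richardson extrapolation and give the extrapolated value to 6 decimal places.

With r = 4 the leading error scales as h^4, so the weight is 2^4 = 16.
2^4·A(h/2) = 14.7348497392; minus A(h) gives 13.8091786282.
Extrapolated: 13.8091786282 / 15 = 0.9206119085

0.920612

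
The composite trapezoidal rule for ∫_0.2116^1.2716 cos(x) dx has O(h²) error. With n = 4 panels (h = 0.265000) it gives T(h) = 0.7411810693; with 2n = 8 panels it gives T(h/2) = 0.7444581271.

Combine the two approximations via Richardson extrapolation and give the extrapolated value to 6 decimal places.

Error is O(h^2); halving h shrinks it by 2^2 = 4.
Top: 4(0.7444581271) − (0.7411810693) = 2.2366514391
(4×0.7444581271 − 0.7411810693)/(4 − 1) = 0.7455504797
Correction |R − A(h/2)| = 1.092e-03; gap |A(h/2) − A(h)| = 3.277e-03.

0.745550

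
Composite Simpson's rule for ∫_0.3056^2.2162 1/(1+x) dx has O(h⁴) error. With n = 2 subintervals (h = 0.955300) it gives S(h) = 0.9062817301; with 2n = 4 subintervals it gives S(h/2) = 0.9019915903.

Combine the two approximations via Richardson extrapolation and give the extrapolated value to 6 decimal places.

With r = 4 the leading error scales as h^4, so the weight is 2^4 = 16.
Weighted: 14.4318654448 − 0.9062817301 = 13.5255837147
Denominator 16 − 1 = 15.
13.5255837147 ÷ 15 = 0.9017055810

0.901706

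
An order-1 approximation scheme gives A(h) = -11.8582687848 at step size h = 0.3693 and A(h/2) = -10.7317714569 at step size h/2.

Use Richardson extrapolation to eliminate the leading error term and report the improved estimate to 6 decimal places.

r = 1: numerator weight 2, denominator 1.
2*(-10.7317714569) = -21.4635429138; subtract (-11.8582687848) → -9.6052741290
Divide by 2^1 − 1 = 1.
Extrapolated: (-9.6052741290) / 1 = -9.6052741290

-9.605274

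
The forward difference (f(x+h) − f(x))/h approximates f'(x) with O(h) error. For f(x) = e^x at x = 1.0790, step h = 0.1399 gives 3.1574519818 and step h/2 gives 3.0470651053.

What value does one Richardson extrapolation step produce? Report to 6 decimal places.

The method has order 1: 2^1 = 2.
2^1 × A(h/2) = 6.0941302106; minus A(h) gives 2.9366782288.
Denominator 2 − 1 = 1.
Extrapolated: 2.9366782288 / 1 = 2.9366782288
Correction |R − A(h/2)| = 1.104e-01; gap |A(h/2) − A(h)| = 1.104e-01.

2.936678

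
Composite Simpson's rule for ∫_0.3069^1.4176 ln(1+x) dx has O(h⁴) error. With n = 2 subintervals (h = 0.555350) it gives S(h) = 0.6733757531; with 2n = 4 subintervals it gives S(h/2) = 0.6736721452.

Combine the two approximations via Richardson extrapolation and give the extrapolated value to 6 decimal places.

0.673692

Error is O(h^4); halving h shrinks it by 2^4 = 16.
2^4 × A(h/2) = 10.7787543232; minus A(h) gives 10.1053785701.
(16 × 0.6736721452 − 0.6733757531)/(16 − 1) = 0.6736919047
Shift from A(h/2): +0.0000197595.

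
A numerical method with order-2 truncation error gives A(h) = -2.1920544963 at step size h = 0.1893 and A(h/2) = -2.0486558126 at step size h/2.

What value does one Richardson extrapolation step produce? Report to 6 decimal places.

-2.000856

Order 2 gives 2^r = 4 and 2^r − 1 = 3.
4 × (-2.0486558126) = -8.1946232504; (-8.1946232504) − (-2.1920544963) = -6.0025687541
Extrapolated: (-6.0025687541) / 3 = -2.0008562514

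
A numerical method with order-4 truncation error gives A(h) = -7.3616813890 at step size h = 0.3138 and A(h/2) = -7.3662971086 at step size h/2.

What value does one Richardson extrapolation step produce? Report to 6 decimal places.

-7.366605

With r = 4 the leading error scales as h^4, so the weight is 2^4 = 16.
16×(-7.3662971086) − (-7.3616813890) = -110.4990723486
(16×(-7.3662971086) − (-7.3616813890))/(16 − 1) = -7.3666048232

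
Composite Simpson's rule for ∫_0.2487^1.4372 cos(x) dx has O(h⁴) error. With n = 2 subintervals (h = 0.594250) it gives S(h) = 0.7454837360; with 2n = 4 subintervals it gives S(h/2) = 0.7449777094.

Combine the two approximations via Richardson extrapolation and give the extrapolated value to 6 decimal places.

Method order is 4; weight 2^4 = 16.
16*0.7449777094 − 0.7454837360 = 11.1741596144
R = 11.1741596144/15 = 0.7449439743

0.744944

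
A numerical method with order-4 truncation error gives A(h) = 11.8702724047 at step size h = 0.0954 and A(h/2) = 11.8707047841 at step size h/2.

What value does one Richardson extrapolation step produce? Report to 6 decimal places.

r = 4: numerator weight 16, denominator 15.
16·11.8707047841 − 11.8702724047 = 178.0610041409
Denominator 16 − 1 = 15.
R = 178.0610041409/15 = 11.8707336094

11.870734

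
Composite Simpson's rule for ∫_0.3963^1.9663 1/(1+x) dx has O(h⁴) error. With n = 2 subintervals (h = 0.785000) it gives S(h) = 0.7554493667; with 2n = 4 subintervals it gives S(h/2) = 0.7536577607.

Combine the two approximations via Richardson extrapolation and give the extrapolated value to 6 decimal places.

0.753538

Leading term ∝ h^4; use weight 16 = 2^4.
Weighted: 12.0585241712 − 0.7554493667 = 11.3030748045
Extrapolated: 11.3030748045 / 15 = 0.7535383203
Shift from A(h/2): −0.0001194404.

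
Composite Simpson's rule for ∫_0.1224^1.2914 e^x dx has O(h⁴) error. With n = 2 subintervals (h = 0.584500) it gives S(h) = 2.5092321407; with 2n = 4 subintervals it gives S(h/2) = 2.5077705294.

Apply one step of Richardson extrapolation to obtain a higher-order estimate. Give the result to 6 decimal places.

Leading term ∝ h^4; use weight 16 = 2^4.
Weighted: 40.1243284704 − 2.5092321407 = 37.6150963297
Divide by 2^4 − 1 = 15.
Result: 2.5076730886
Shift from A(h/2): −0.0000974408.

2.507673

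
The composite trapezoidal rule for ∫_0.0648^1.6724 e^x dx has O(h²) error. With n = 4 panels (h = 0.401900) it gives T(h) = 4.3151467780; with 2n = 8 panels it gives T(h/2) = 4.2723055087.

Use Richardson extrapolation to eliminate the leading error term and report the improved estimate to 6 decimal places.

4.258025

Leading term ∝ h^2; use weight 4 = 2^2.
4·4.2723055087 = 17.0892220348; subtract 4.3151467780 → 12.7740752568
Extrapolated: 12.7740752568 / 3 = 4.2580250856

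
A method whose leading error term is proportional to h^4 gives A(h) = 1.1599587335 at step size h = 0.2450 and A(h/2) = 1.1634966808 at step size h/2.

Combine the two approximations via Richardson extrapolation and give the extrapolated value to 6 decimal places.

1.163733

The method has order 4: 2^4 = 16.
2^4·A(h/2) = 18.6159468928; minus A(h) gives 17.4559881593.
Divide by 2^4 − 1 = 15.
Extrapolated: 17.4559881593 / 15 = 1.1637325440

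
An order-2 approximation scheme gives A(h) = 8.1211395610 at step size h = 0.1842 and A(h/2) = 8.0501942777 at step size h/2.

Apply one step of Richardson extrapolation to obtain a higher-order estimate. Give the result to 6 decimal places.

8.026546

The method has order 2: 2^2 = 4.
Weighted: 32.2007771108 − 8.1211395610 = 24.0796375498
Denominator 4 − 1 = 3.
R = 24.0796375498/3 = 8.0265458499
Correction |R − A(h/2)| = 2.365e-02; gap |A(h/2) − A(h)| = 7.095e-02.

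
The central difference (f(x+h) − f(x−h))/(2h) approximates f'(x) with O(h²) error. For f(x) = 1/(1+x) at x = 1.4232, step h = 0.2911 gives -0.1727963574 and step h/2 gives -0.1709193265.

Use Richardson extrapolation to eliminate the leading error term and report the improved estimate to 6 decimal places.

r = 2, so 2^r = 4.
Numerator 4*A(h/2) − A(h) = 4*(-0.1709193265) − (-0.1727963574) = -0.5108809486
(4*(-0.1709193265) − (-0.1727963574))/(4 − 1) = -0.1702936495

-0.170294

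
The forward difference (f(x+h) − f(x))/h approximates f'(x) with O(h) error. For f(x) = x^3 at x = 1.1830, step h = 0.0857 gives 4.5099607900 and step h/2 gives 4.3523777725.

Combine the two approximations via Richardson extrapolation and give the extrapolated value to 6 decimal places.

4.194795

With r = 1 the leading error scales as h^1, so the weight is 2^1 = 2.
Weighted: 8.7047555450 − 4.5099607900 = 4.1947947550
R = 4.1947947550/1 = 4.1947947550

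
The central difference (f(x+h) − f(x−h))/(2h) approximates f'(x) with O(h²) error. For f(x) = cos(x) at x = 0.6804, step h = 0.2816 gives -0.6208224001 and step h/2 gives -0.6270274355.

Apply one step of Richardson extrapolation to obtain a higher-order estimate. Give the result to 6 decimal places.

Method order is 2; weight 2^2 = 4.
4*(-0.6270274355) − (-0.6208224001) = -1.8872873419
Divide by 2^2 − 1 = 3.
R = (-1.8872873419)/3 = -0.6290957806
Shift from A(h/2): −0.0020683451.

-0.629096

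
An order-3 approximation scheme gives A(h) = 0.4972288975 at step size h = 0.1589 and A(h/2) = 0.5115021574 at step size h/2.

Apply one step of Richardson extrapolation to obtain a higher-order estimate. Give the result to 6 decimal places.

r = 3, so 2^r = 8.
2^3·A(h/2) = 4.0920172592; minus A(h) gives 3.5947883617.
Divide by 2^3 − 1 = 7.
3.5947883617 ÷ 7 = 0.5135411945

0.513541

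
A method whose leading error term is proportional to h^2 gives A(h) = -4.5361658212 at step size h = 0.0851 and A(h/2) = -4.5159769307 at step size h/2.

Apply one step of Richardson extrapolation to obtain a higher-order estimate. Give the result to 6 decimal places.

Error is O(h^2); halving h shrinks it by 2^2 = 4.
Numerator 4 × A(h/2) − A(h) = 4 × (-4.5159769307) − (-4.5361658212) = -13.5277419016
Denominator 4 − 1 = 3.
Result: -4.5092473005
Shift from A(h/2): +0.0067296302.

-4.509247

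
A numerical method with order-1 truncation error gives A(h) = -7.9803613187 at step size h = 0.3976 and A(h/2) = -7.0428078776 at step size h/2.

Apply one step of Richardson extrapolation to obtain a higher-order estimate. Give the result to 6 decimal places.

r = 1: numerator weight 2, denominator 1.
Top: 2(-7.0428078776) − (-7.9803613187) = -6.1052544365
Denominator 2 − 1 = 1.
Extrapolated: (-6.1052544365) / 1 = -6.1052544365
Gap between inputs: 9.376e-01; correction applied: +0.9375534411.

-6.105254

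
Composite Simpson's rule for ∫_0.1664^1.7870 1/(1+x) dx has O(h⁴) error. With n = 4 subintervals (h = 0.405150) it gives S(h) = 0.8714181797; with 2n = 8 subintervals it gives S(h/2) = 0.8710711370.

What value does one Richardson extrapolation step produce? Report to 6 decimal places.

With r = 4 the leading error scales as h^4, so the weight is 2^4 = 16.
Numerator 16 × A(h/2) − A(h) = 16 × 0.8710711370 − 0.8714181797 = 13.0657200123
Divide by 2^4 − 1 = 15.
Extrapolated: 13.0657200123 / 15 = 0.8710480008
Shift from A(h/2): −0.0000231362.

0.871048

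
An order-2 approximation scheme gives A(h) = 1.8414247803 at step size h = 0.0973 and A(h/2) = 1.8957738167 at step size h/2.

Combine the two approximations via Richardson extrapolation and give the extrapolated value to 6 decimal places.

1.913890

r = 2: numerator weight 4, denominator 3.
2^2*A(h/2) = 7.5830952668; minus A(h) gives 5.7416704865.
Denominator 4 − 1 = 3.
Result: 1.9138901622
Shift from A(h/2): +0.0181163455.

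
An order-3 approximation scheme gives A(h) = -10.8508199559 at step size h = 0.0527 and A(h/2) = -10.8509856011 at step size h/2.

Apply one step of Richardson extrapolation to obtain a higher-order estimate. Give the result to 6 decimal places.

r = 3: numerator weight 8, denominator 7.
Weighted: (-86.8078848088) − (-10.8508199559) = -75.9570648529
(8·(-10.8509856011) − (-10.8508199559))/(8 − 1) = -10.8510092647
Correction |R − A(h/2)| = 2.366e-05; gap |A(h/2) − A(h)| = 1.656e-04.

-10.851009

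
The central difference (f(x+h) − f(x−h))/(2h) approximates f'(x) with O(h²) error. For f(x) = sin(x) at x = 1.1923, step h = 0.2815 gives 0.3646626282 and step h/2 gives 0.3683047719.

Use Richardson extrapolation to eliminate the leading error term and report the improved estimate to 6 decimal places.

0.369519

Order 2 gives 2^r = 4 and 2^r − 1 = 3.
4*0.3683047719 − 0.3646626282 = 1.1085564594
(4*0.3683047719 − 0.3646626282)/(4 − 1) = 0.3695188198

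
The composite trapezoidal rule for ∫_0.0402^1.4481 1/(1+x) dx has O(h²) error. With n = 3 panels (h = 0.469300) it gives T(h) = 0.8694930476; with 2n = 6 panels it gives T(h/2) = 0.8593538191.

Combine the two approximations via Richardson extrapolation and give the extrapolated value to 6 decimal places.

0.855974

r = 2: numerator weight 4, denominator 3.
4×0.8593538191 − 0.8694930476 = 2.5679222288
(4×0.8593538191 − 0.8694930476)/(4 − 1) = 0.8559740763
Gap between inputs: 1.014e-02; correction applied: −0.0033797428.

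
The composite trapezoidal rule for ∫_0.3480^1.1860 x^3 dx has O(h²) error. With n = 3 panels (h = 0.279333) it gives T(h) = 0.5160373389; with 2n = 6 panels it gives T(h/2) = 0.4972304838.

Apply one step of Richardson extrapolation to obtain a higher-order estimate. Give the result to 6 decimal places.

0.490962

The method has order 2: 2^2 = 4.
4*0.4972304838 = 1.9889219352; 1.9889219352 − 0.5160373389 = 1.4728845963
Denominator 4 − 1 = 3.
Result: 0.4909615321
Shift from A(h/2): −0.0062689517.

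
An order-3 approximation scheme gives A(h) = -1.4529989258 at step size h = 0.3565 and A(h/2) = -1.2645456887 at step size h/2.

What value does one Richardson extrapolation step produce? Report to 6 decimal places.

-1.237624

Error is O(h^3); halving h shrinks it by 2^3 = 8.
Weighted: (-10.1163655096) − (-1.4529989258) = -8.6633665838
Divide by 2^3 − 1 = 7.
Result: -1.2376237977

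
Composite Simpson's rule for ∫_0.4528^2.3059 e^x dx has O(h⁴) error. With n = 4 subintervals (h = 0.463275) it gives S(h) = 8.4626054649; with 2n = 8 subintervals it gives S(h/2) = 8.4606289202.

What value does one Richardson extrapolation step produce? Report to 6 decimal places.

Leading term ∝ h^4; use weight 16 = 2^4.
16·8.4606289202 − 8.4626054649 = 126.9074572583
(16·8.4606289202 − 8.4626054649)/(16 − 1) = 8.4604971506
Shift from A(h/2): −0.0001317696.

8.460497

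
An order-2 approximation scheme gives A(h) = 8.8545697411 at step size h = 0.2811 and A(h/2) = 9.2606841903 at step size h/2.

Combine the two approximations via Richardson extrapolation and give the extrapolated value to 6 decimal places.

Leading term ∝ h^2; use weight 4 = 2^2.
2^2×A(h/2) = 37.0427367612; minus A(h) gives 28.1881670201.
Denominator 4 − 1 = 3.
Extrapolated: 28.1881670201 / 3 = 9.3960556734

9.396056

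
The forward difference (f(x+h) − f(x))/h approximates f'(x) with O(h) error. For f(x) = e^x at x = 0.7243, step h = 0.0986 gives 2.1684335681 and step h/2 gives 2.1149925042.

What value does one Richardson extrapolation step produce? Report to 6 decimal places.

2.061551

r = 1: numerator weight 2, denominator 1.
Weighted: 4.2299850084 − 2.1684335681 = 2.0615514403
Extrapolated: 2.0615514403 / 1 = 2.0615514403
Correction |R − A(h/2)| = 5.344e-02; gap |A(h/2) − A(h)| = 5.344e-02.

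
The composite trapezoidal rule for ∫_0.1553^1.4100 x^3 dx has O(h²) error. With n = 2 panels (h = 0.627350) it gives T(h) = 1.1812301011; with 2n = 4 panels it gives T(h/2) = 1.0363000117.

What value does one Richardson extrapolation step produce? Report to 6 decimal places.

0.987990

Order 2 gives 2^r = 4 and 2^r − 1 = 3.
2^2·A(h/2) = 4.1452000468; minus A(h) gives 2.9639699457.
R = 2.9639699457/3 = 0.9879899819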